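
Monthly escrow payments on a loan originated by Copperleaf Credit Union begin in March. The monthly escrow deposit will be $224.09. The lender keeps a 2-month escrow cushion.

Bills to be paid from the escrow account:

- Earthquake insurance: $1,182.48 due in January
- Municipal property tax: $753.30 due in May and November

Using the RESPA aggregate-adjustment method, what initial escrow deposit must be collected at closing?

$672.27

Cushion = 2 × $224.09 = $448.18
Trial balance (start $0, +$224.09 each month, − disbursements):
  Mar: +$224.09 → $224.09
  Apr: +$224.09 → $448.18
  May: +$224.09 − $753.30 → -$81.03
  Jun: +$224.09 → $143.06
  Jul: +$224.09 → $367.15
  Aug: +$224.09 → $591.24
  Sep: +$224.09 → $815.33
  Oct: +$224.09 → $1,039.42
  Nov: +$224.09 − $753.30 → $510.21
  Dec: +$224.09 → $734.30
  Jan: +$224.09 − $1,182.48 → -$224.09
  Feb: +$224.09 → $0.00
Lowest trial balance = -$224.09 (Jan)
Initial deposit = cushion − low point = $448.18 − (-$224.09) = $672.27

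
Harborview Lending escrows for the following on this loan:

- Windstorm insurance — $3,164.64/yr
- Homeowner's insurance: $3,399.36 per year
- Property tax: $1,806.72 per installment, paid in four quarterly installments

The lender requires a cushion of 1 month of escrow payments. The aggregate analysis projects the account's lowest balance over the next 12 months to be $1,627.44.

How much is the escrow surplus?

$478.20

Windstorm insurance: $3,164.64 annually
Homeowner's insurance: $3,399.36 annually
Property tax: $1,806.72 × 4 = $7,226.88 annually
Combined annual = $13,790.88
Monthly = $13,790.88 ÷ 12 = $1,149.24
Required reserve = 1 × $1,149.24 = $1,149.24
Excess over cushion: $1,627.44 − $1,149.24 = $478.20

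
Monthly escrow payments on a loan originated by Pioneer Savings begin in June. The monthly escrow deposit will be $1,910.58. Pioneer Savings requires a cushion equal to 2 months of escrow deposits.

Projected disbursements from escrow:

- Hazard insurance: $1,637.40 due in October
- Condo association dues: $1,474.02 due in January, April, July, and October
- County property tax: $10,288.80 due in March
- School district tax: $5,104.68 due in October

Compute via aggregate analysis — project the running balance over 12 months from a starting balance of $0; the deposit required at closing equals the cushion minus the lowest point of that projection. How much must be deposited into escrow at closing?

Cushion = 2 × $1,910.58 = $3,821.16
Trial balance (start $0, +$1,910.58 each month, − disbursements):
  Jun: +$1,910.58 → $1,910.58
  Jul: +$1,910.58 − $1,474.02 → $2,347.14
  Aug: +$1,910.58 → $4,257.72
  Sep: +$1,910.58 → $6,168.30
  Oct: +$1,910.58 − $8,216.10 → -$137.22
  Nov: +$1,910.58 → $1,773.36
  Dec: +$1,910.58 → $3,683.94
  Jan: +$1,910.58 − $1,474.02 → $4,120.50
  Feb: +$1,910.58 → $6,031.08
  Mar: +$1,910.58 − $10,288.80 → -$2,347.14
  Apr: +$1,910.58 − $1,474.02 → -$1,910.58
  May: +$1,910.58 → $0.00
Lowest trial balance = -$2,347.14 (Mar)
Initial deposit = cushion − low point = $3,821.16 − (-$2,347.14) = $6,168.30

$6,168.30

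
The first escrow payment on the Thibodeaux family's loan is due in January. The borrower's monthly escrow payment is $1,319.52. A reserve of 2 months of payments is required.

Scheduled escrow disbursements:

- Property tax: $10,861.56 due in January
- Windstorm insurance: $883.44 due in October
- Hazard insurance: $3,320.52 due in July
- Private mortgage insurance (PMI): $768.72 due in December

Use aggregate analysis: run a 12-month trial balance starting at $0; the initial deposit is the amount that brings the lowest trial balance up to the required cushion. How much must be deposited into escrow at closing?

Cushion = 2 × $1,319.52 = $2,639.04
Trial balance (start $0, +$1,319.52 each month, − disbursements):
  Jan: +$1,319.52 − $10,861.56 → -$9,542.04
  Feb: +$1,319.52 → -$8,222.52
  Mar: +$1,319.52 → -$6,903.00
  Apr: +$1,319.52 → -$5,583.48
  May: +$1,319.52 → -$4,263.96
  Jun: +$1,319.52 → -$2,944.44
  Jul: +$1,319.52 − $3,320.52 → -$4,945.44
  Aug: +$1,319.52 → -$3,625.92
  Sep: +$1,319.52 → -$2,306.40
  Oct: +$1,319.52 − $883.44 → -$1,870.32
  Nov: +$1,319.52 → -$550.80
  Dec: +$1,319.52 − $768.72 → $0.00
Lowest trial balance = -$9,542.04 (Jan)
Initial deposit = cushion − low point = $2,639.04 − (-$9,542.04) = $12,181.08

$12,181.08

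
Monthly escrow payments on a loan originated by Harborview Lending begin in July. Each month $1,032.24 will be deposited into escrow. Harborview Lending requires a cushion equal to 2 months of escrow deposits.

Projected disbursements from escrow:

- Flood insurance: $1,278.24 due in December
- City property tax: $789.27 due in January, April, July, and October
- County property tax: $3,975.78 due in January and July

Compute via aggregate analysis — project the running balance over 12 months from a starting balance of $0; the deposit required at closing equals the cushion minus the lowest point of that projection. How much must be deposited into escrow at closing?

$6,436.41

Cushion = 2 × $1,032.24 = $2,064.48
Trial balance (start $0, +$1,032.24 each month, − disbursements):
  Jul: +$1,032.24 − $4,765.05 → -$3,732.81
  Aug: +$1,032.24 → -$2,700.57
  Sep: +$1,032.24 → -$1,668.33
  Oct: +$1,032.24 − $789.27 → -$1,425.36
  Nov: +$1,032.24 → -$393.12
  Dec: +$1,032.24 − $1,278.24 → -$639.12
  Jan: +$1,032.24 − $4,765.05 → -$4,371.93
  Feb: +$1,032.24 → -$3,339.69
  Mar: +$1,032.24 → -$2,307.45
  Apr: +$1,032.24 − $789.27 → -$2,064.48
  May: +$1,032.24 → -$1,032.24
  Jun: +$1,032.24 → $0.00
Lowest trial balance = -$4,371.93 (Jan)
Initial deposit = cushion − low point = $2,064.48 − (-$4,371.93) = $6,436.41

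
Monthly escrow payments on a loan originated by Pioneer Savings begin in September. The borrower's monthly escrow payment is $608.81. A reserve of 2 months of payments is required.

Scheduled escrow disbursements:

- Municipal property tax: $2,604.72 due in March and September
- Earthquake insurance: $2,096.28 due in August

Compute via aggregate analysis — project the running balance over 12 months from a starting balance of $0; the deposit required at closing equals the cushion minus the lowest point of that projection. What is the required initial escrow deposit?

$3,213.53

Cushion = 2 × $608.81 = $1,217.62
Trial balance (start $0, +$608.81 each month, − disbursements):
  Sep: +$608.81 − $2,604.72 → -$1,995.91
  Oct: +$608.81 → -$1,387.10
  Nov: +$608.81 → -$778.29
  Dec: +$608.81 → -$169.48
  Jan: +$608.81 → $439.33
  Feb: +$608.81 → $1,048.14
  Mar: +$608.81 − $2,604.72 → -$947.77
  Apr: +$608.81 → -$338.96
  May: +$608.81 → $269.85
  Jun: +$608.81 → $878.66
  Jul: +$608.81 → $1,487.47
  Aug: +$608.81 − $2,096.28 → $0.00
Lowest trial balance = -$1,995.91 (Sep)
Initial deposit = cushion − low point = $1,217.62 − (-$1,995.91) = $3,213.53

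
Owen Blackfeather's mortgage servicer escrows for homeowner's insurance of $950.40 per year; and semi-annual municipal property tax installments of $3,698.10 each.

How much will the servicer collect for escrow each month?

$695.55

Homeowner's insurance — $950.40 annually
Municipal property tax — $3,698.10 × 2 = $7,396.20 annually
Combined annual = $8,346.60
Base monthly escrow = $8,346.60 / 12 = $695.55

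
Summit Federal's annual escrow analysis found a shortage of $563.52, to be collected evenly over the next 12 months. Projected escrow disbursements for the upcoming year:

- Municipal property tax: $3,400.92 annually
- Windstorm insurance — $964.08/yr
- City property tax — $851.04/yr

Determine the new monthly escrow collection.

$481.63

Municipal property tax — $3,400.92 per year
Windstorm insurance — $964.08 per year
City property tax — $851.04 per year
Annual escrow total = $5,216.04
Base monthly escrow = $5,216.04 ÷ 12 = $434.67
Shortage per month = $563.52 ÷ 12 = $46.96
New monthly escrow = $434.67 + $46.96 = $481.63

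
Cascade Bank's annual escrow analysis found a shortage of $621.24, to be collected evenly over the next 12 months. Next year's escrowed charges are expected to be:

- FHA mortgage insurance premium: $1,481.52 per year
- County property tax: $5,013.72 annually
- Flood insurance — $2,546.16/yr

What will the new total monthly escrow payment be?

FHA mortgage insurance premium = $1,481.52
County property tax = $5,013.72
Flood insurance = $2,546.16
Total annual escrow = $9,041.40
Per month = $9,041.40 ÷ 12 = $753.45
Monthly shortage recovery: $621.24 ÷ 12 = $51.77
Adjusted monthly = $753.45 + $51.77 = $805.22

$805.22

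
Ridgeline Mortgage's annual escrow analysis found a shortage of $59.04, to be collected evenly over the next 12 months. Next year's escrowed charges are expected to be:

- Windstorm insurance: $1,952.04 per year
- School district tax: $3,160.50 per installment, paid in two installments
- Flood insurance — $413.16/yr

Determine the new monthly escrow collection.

Windstorm insurance: $1,952.04 annually
School district tax: $3,160.50 × 2 = $6,321.00 annually
Flood insurance: $413.16 annually
Total annual escrow = $1,952.04 + $6,321.00 + $413.16 = $8,686.20
Monthly escrow = $8,686.20 ÷ 12 = $723.85
Monthly shortage recovery: $59.04 / 12 = $4.92
New monthly escrow = $723.85 + $4.92 = $728.77

$728.77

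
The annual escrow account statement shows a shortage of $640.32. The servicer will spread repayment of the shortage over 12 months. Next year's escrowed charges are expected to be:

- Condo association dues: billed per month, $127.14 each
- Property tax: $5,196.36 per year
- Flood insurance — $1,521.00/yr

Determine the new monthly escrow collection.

Condo association dues = $127.14 × 12 = $1,525.68 annually
Property tax = $5,196.36 annually
Flood insurance = $1,521.00 annually
Yearly total = $8,243.04
Per month = $8,243.04 / 12 = $686.92
Shortage spread = $640.32 ÷ 12 = $53.36/mo
New monthly escrow = $686.92 + $53.36 = $740.28

$740.28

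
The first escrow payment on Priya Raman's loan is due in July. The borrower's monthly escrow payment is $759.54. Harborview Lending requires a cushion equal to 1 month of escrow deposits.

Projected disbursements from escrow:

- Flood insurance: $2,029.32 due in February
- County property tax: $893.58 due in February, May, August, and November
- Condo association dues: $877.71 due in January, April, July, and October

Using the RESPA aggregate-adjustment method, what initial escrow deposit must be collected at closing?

Cushion = 1 × $759.54 = $759.54
Trial balance (start $0, +$759.54 each month, − disbursements):
  Jul: +$759.54 − $877.71 → -$118.17
  Aug: +$759.54 − $893.58 → -$252.21
  Sep: +$759.54 → $507.33
  Oct: +$759.54 − $877.71 → $389.16
  Nov: +$759.54 − $893.58 → $255.12
  Dec: +$759.54 → $1,014.66
  Jan: +$759.54 − $877.71 → $896.49
  Feb: +$759.54 − $2,922.90 → -$1,266.87
  Mar: +$759.54 → -$507.33
  Apr: +$759.54 − $877.71 → -$625.50
  May: +$759.54 − $893.58 → -$759.54
  Jun: +$759.54 → $0.00
Lowest trial balance = -$1,266.87 (Feb)
Initial deposit = cushion − low point = $759.54 − (-$1,266.87) = $2,026.41

$2,026.41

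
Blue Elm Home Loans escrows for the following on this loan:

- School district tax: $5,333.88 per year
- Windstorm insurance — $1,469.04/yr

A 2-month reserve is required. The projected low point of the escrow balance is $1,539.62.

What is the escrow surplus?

School district tax: $5,333.88 annually
Windstorm insurance: $1,469.04 annually
Combined annual = $6,802.92
Base monthly escrow = $6,802.92 ÷ 12 = $566.91
Required reserve = 2 × $566.91 = $1,133.82
Surplus = $1,539.62 − $1,133.82 = $405.80

$405.80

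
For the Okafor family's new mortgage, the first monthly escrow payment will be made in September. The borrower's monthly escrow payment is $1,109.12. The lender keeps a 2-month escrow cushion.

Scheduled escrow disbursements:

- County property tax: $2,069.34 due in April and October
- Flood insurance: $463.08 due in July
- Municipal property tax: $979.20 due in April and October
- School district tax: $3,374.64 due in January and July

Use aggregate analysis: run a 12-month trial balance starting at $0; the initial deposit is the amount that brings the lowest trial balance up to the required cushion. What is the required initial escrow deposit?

$3,327.36

Cushion = 2 × $1,109.12 = $2,218.24
Trial balance (start $0, +$1,109.12 each month, − disbursements):
  Sep: +$1,109.12 → $1,109.12
  Oct: +$1,109.12 − $3,048.54 → -$830.30
  Nov: +$1,109.12 → $278.82
  Dec: +$1,109.12 → $1,387.94
  Jan: +$1,109.12 − $3,374.64 → -$877.58
  Feb: +$1,109.12 → $231.54
  Mar: +$1,109.12 → $1,340.66
  Apr: +$1,109.12 − $3,048.54 → -$598.76
  May: +$1,109.12 → $510.36
  Jun: +$1,109.12 → $1,619.48
  Jul: +$1,109.12 − $3,837.72 → -$1,109.12
  Aug: +$1,109.12 → $0.00
Lowest trial balance = -$1,109.12 (Jul)
Initial deposit = cushion − low point = $2,218.24 − (-$1,109.12) = $3,327.36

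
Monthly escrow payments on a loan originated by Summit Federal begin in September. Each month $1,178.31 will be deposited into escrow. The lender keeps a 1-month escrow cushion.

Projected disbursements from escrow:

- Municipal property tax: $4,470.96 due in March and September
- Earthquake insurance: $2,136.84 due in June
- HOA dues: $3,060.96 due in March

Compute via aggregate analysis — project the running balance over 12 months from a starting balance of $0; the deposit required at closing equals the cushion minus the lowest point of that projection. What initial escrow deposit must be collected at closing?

$4,933.02

Cushion = 1 × $1,178.31 = $1,178.31
Trial balance (start $0, +$1,178.31 each month, − disbursements):
  Sep: +$1,178.31 − $4,470.96 → -$3,292.65
  Oct: +$1,178.31 → -$2,114.34
  Nov: +$1,178.31 → -$936.03
  Dec: +$1,178.31 → $242.28
  Jan: +$1,178.31 → $1,420.59
  Feb: +$1,178.31 → $2,598.90
  Mar: +$1,178.31 − $7,531.92 → -$3,754.71
  Apr: +$1,178.31 → -$2,576.40
  May: +$1,178.31 → -$1,398.09
  Jun: +$1,178.31 − $2,136.84 → -$2,356.62
  Jul: +$1,178.31 → -$1,178.31
  Aug: +$1,178.31 → $0.00
Lowest trial balance = -$3,754.71 (Mar)
Initial deposit = cushion − low point = $1,178.31 − (-$3,754.71) = $4,933.02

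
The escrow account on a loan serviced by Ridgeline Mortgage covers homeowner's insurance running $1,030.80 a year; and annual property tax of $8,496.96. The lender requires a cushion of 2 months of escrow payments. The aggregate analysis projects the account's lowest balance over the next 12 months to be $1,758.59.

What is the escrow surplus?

$170.63

Homeowner's insurance: $1,030.80/yr
Property tax: $8,496.96/yr
Total annual escrow = $1,030.80 + $8,496.96 = $9,527.76
Monthly = $9,527.76 / 12 = $793.98
Required reserve = 2 × $793.98 = $1,587.96
Surplus = $1,758.59 − $1,587.96 = $170.63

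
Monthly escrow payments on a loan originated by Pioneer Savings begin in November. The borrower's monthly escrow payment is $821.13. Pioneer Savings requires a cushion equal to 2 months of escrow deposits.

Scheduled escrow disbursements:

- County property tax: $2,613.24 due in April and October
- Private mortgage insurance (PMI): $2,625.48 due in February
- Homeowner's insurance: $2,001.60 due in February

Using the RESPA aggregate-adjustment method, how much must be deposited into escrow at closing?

$3,955.80

Cushion = 2 × $821.13 = $1,642.26
Trial balance (start $0, +$821.13 each month, − disbursements):
  Nov: +$821.13 → $821.13
  Dec: +$821.13 → $1,642.26
  Jan: +$821.13 → $2,463.39
  Feb: +$821.13 − $4,627.08 → -$1,342.56
  Mar: +$821.13 → -$521.43
  Apr: +$821.13 − $2,613.24 → -$2,313.54
  May: +$821.13 → -$1,492.41
  Jun: +$821.13 → -$671.28
  Jul: +$821.13 → $149.85
  Aug: +$821.13 → $970.98
  Sep: +$821.13 → $1,792.11
  Oct: +$821.13 − $2,613.24 → $0.00
Lowest trial balance = -$2,313.54 (Apr)
Initial deposit = cushion − low point = $1,642.26 − (-$2,313.54) = $3,955.80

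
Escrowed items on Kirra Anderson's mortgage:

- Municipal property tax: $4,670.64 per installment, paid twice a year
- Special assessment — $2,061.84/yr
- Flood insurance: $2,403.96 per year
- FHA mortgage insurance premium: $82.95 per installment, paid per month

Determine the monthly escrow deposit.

$1,233.54

Municipal property tax = $4,670.64 × 2 = $9,341.28
Special assessment = $2,061.84
Flood insurance = $2,403.96
FHA mortgage insurance premium = $82.95 × 12 = $995.40
Total per year = $9,341.28 + $2,061.84 + $2,403.96 + $995.40 = $14,802.48
Monthly = $14,802.48 / 12 = $1,233.54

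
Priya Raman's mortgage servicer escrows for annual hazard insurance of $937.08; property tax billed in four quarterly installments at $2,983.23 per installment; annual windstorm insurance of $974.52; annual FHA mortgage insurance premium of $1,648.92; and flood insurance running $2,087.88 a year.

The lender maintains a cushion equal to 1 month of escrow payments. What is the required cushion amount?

$1,465.11

Hazard insurance — $937.08/yr
Property tax — $2,983.23 × 4 = $11,932.92/yr
Windstorm insurance — $974.52/yr
FHA mortgage insurance premium — $1,648.92/yr
Flood insurance — $2,087.88/yr
Combined annual = $937.08 + $11,932.92 + $974.52 + $1,648.92 + $2,087.88 = $17,581.32
Base monthly escrow = $17,581.32 ÷ 12 = $1,465.11
Required cushion = 1 × $1,465.11 = $1,465.11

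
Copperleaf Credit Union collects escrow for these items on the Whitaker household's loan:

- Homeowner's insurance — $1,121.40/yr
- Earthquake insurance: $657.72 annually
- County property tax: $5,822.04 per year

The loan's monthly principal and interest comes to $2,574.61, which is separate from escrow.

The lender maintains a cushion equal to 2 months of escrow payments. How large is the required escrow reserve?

Homeowner's insurance: $1,121.40
Earthquake insurance: $657.72
County property tax: $5,822.04
Yearly total = $1,121.40 + $657.72 + $5,822.04 = $7,601.16
Monthly = $7,601.16 / 12 = $633.43
Reserve = 2 × $633.43 = $1,266.86

$1,266.86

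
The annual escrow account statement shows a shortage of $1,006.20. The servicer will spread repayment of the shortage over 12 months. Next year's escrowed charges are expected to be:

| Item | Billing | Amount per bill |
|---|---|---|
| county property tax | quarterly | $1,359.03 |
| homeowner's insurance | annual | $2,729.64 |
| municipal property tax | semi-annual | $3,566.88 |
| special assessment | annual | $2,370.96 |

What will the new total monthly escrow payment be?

County property tax — $1,359.03 × 4 = $5,436.12 per year
Homeowner's insurance — $2,729.64 per year
Municipal property tax — $3,566.88 × 2 = $7,133.76 per year
Special assessment — $2,370.96 per year
Total per year = $5,436.12 + $2,729.64 + $7,133.76 + $2,370.96 = $17,670.48
Monthly escrow = $17,670.48 / 12 = $1,472.54
Shortage spread = $1,006.20 ÷ 12 = $83.85/mo
New monthly escrow = $1,472.54 + $83.85 = $1,556.39

$1,556.39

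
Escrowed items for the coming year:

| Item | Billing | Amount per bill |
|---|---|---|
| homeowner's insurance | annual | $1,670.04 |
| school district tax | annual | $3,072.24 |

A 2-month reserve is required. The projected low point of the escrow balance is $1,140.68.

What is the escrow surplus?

Homeowner's insurance = $1,670.04 per year
School district tax = $3,072.24 per year
Yearly total = $4,742.28
Per month = $4,742.28 ÷ 12 = $395.19
Required cushion = 2 × $395.19 = $790.38
Excess over cushion: $1,140.68 − $790.38 = $350.30

$350.30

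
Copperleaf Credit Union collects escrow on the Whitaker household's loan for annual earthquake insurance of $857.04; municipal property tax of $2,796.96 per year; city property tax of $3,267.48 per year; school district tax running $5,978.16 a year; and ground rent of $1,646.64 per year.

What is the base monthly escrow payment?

$1,212.19

Earthquake insurance = $857.04
Municipal property tax = $2,796.96
City property tax = $3,267.48
School district tax = $5,978.16
Ground rent = $1,646.64
Total per year = $857.04 + $2,796.96 + $3,267.48 + $5,978.16 + $1,646.64 = $14,546.28
Base monthly escrow = $14,546.28 ÷ 12 = $1,212.19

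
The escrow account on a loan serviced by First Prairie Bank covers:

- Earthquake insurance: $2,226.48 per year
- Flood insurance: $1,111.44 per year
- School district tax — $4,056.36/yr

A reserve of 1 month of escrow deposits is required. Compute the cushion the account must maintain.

Earthquake insurance = $2,226.48
Flood insurance = $1,111.44
School district tax = $4,056.36
Yearly total = $7,394.28
Per month = $7,394.28 / 12 = $616.19
Required cushion = 1 × $616.19 = $616.19

$616.19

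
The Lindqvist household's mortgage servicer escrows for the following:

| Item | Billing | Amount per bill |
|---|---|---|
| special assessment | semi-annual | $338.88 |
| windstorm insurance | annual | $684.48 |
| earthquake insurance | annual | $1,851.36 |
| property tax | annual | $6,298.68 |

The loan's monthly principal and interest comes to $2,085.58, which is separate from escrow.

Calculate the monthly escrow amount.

Special assessment = $338.88 × 2 = $677.76
Windstorm insurance = $684.48
Earthquake insurance = $1,851.36
Property tax = $6,298.68
Combined annual = $677.76 + $684.48 + $1,851.36 + $6,298.68 = $9,512.28
Monthly = $9,512.28 / 12 = $792.69

$792.69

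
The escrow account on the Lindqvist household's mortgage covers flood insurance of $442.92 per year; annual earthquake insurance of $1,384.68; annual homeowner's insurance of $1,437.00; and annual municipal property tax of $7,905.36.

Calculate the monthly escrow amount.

Flood insurance — $442.92
Earthquake insurance — $1,384.68
Homeowner's insurance — $1,437.00
Municipal property tax — $7,905.36
Yearly total = $11,169.96
Monthly escrow = $11,169.96 / 12 = $930.83

$930.83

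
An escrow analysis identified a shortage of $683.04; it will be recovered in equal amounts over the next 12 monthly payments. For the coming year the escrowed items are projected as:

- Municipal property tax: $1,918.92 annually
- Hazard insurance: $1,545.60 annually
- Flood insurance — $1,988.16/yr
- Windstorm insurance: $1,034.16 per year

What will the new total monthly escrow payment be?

$597.49

Municipal property tax — $1,918.92
Hazard insurance — $1,545.60
Flood insurance — $1,988.16
Windstorm insurance — $1,034.16
Annual escrow total = $6,486.84
Per month = $6,486.84 / 12 = $540.57
Shortage spread = $683.04 ÷ 12 = $56.92/mo
New monthly escrow = $540.57 + $56.92 = $597.49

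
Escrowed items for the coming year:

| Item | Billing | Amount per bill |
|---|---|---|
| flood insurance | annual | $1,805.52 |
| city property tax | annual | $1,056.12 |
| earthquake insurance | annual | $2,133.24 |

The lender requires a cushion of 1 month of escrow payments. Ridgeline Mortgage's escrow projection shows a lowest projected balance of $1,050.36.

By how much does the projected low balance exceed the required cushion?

Flood insurance: $1,805.52/yr
City property tax: $1,056.12/yr
Earthquake insurance: $2,133.24/yr
Total per year = $4,994.88
Per month = $4,994.88 ÷ 12 = $416.24
Required cushion = 1 × $416.24 = $416.24
Excess over cushion: $1,050.36 − $416.24 = $634.12

$634.12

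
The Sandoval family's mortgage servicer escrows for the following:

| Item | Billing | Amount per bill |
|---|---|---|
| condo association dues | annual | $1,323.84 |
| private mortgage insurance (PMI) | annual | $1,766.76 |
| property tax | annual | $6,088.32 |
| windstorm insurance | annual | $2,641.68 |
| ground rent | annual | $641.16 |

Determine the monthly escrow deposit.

Condo association dues = $1,323.84 annually
Private mortgage insurance (PMI) = $1,766.76 annually
Property tax = $6,088.32 annually
Windstorm insurance = $2,641.68 annually
Ground rent = $641.16 annually
Combined annual = $1,323.84 + $1,766.76 + $6,088.32 + $2,641.68 + $641.16 = $12,461.76
Per month = $12,461.76 / 12 = $1,038.48

$1,038.48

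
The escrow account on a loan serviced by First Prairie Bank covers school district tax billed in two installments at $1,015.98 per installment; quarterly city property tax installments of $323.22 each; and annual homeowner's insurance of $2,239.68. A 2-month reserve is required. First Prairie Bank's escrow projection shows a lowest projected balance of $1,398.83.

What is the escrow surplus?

School district tax = $1,015.98 × 2 = $2,031.96
City property tax = $323.22 × 4 = $1,292.88
Homeowner's insurance = $2,239.68
Annual escrow total = $2,031.96 + $1,292.88 + $2,239.68 = $5,564.52
Monthly escrow = $5,564.52 / 12 = $463.71
Required cushion = 2 × $463.71 = $927.42
Surplus = $1,398.83 − $927.42 = $471.41

$471.41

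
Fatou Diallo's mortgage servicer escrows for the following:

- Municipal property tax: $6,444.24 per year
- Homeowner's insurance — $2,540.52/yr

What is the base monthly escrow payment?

Municipal property tax: $6,444.24 annually
Homeowner's insurance: $2,540.52 annually
Annual escrow total = $8,984.76
Per month = $8,984.76 / 12 = $748.73

$748.73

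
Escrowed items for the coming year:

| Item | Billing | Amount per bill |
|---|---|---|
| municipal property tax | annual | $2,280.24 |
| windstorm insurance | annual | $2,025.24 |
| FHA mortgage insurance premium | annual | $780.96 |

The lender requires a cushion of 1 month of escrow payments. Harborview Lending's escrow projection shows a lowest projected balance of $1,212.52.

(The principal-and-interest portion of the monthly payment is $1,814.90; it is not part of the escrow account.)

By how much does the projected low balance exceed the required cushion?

Municipal property tax — $2,280.24/yr
Windstorm insurance — $2,025.24/yr
FHA mortgage insurance premium — $780.96/yr
Combined annual = $2,280.24 + $2,025.24 + $780.96 = $5,086.44
Per month = $5,086.44 / 12 = $423.87
Required reserve = 1 × $423.87 = $423.87
Excess over cushion: $1,212.52 − $423.87 = $788.65

$788.65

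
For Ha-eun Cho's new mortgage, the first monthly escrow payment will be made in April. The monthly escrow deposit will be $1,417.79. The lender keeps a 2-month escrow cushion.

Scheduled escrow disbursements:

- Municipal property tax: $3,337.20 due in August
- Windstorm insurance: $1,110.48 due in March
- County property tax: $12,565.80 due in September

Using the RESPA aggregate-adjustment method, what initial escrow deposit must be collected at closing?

$10,231.84

Cushion = 2 × $1,417.79 = $2,835.58
Trial balance (start $0, +$1,417.79 each month, − disbursements):
  Apr: +$1,417.79 → $1,417.79
  May: +$1,417.79 → $2,835.58
  Jun: +$1,417.79 → $4,253.37
  Jul: +$1,417.79 → $5,671.16
  Aug: +$1,417.79 − $3,337.20 → $3,751.75
  Sep: +$1,417.79 − $12,565.80 → -$7,396.26
  Oct: +$1,417.79 → -$5,978.47
  Nov: +$1,417.79 → -$4,560.68
  Dec: +$1,417.79 → -$3,142.89
  Jan: +$1,417.79 → -$1,725.10
  Feb: +$1,417.79 → -$307.31
  Mar: +$1,417.79 − $1,110.48 → $0.00
Lowest trial balance = -$7,396.26 (Sep)
Initial deposit = cushion − low point = $2,835.58 − (-$7,396.26) = $10,231.84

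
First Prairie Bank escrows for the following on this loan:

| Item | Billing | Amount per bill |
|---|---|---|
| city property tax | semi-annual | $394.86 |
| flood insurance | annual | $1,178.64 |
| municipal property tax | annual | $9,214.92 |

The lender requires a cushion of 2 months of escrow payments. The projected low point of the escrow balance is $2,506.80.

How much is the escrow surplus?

City property tax = $394.86 × 2 = $789.72 annually
Flood insurance = $1,178.64 annually
Municipal property tax = $9,214.92 annually
Total per year = $789.72 + $1,178.64 + $9,214.92 = $11,183.28
Monthly = $11,183.28 / 12 = $931.94
Required reserve = 2 × $931.94 = $1,863.88
Excess over cushion: $2,506.80 − $1,863.88 = $642.92

$642.92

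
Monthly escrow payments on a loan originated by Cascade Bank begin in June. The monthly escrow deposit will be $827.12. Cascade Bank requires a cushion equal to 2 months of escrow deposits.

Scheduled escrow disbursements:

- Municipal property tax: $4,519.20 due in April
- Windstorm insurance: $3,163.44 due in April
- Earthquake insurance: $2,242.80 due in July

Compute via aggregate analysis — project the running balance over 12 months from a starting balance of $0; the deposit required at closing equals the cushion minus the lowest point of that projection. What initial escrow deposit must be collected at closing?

$2,481.36

Cushion = 2 × $827.12 = $1,654.24
Trial balance (start $0, +$827.12 each month, − disbursements):
  Jun: +$827.12 → $827.12
  Jul: +$827.12 − $2,242.80 → -$588.56
  Aug: +$827.12 → $238.56
  Sep: +$827.12 → $1,065.68
  Oct: +$827.12 → $1,892.80
  Nov: +$827.12 → $2,719.92
  Dec: +$827.12 → $3,547.04
  Jan: +$827.12 → $4,374.16
  Feb: +$827.12 → $5,201.28
  Mar: +$827.12 → $6,028.40
  Apr: +$827.12 − $7,682.64 → -$827.12
  May: +$827.12 → $0.00
Lowest trial balance = -$827.12 (Apr)
Initial deposit = cushion − low point = $1,654.24 − (-$827.12) = $2,481.36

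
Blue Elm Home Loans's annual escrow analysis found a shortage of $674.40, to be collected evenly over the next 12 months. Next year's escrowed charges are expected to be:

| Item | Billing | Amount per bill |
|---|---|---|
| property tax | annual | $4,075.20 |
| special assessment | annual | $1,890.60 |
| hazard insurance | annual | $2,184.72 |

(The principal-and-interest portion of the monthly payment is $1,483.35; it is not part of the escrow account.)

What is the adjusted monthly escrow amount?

Property tax — $4,075.20
Special assessment — $1,890.60
Hazard insurance — $2,184.72
Yearly total = $4,075.20 + $1,890.60 + $2,184.72 = $8,150.52
Base monthly escrow = $8,150.52 ÷ 12 = $679.21
Monthly shortage recovery: $674.40 ÷ 12 = $56.20
Adjusted monthly = $679.21 + $56.20 = $735.41

$735.41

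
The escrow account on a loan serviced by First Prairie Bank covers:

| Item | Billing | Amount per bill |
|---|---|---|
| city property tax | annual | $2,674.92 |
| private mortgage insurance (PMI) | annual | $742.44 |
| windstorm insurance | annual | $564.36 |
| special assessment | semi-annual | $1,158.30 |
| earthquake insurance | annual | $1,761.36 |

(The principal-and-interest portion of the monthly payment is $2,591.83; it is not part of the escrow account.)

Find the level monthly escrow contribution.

City property tax = $2,674.92 per year
Private mortgage insurance (PMI) = $742.44 per year
Windstorm insurance = $564.36 per year
Special assessment = $1,158.30 × 2 = $2,316.60 per year
Earthquake insurance = $1,761.36 per year
Annual escrow total = $2,674.92 + $742.44 + $564.36 + $2,316.60 + $1,761.36 = $8,059.68
Monthly escrow = $8,059.68 ÷ 12 = $671.64

$671.64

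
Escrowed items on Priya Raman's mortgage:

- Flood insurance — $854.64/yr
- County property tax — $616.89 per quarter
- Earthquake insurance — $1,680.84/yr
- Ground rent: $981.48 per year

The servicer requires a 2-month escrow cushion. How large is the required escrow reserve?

$997.42

Flood insurance: $854.64
County property tax: $616.89 × 4 = $2,467.56
Earthquake insurance: $1,680.84
Ground rent: $981.48
Yearly total = $854.64 + $2,467.56 + $1,680.84 + $981.48 = $5,984.52
Monthly escrow = $5,984.52 / 12 = $498.71
Required cushion = 2 × $498.71 = $997.42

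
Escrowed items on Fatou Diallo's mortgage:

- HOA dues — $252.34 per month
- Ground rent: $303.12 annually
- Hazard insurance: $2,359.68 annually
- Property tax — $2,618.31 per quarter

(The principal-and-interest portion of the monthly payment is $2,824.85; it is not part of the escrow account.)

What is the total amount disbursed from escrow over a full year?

HOA dues = $252.34 × 12 = $3,028.08
Ground rent = $303.12
Hazard insurance = $2,359.68
Property tax = $2,618.31 × 4 = $10,473.24
Total per year = $3,028.08 + $303.12 + $2,359.68 + $10,473.24 = $16,164.12

$16,164.12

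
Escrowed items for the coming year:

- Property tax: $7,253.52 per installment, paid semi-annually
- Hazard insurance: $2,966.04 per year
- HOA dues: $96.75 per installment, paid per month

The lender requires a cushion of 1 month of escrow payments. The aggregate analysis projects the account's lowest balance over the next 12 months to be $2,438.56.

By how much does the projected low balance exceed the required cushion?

$885.72

Property tax = $7,253.52 × 2 = $14,507.04/yr
Hazard insurance = $2,966.04/yr
HOA dues = $96.75 × 12 = $1,161.00/yr
Combined annual = $18,634.08
Per month = $18,634.08 ÷ 12 = $1,552.84
Required reserve = 1 × $1,552.84 = $1,552.84
Surplus = $2,438.56 − $1,552.84 = $885.72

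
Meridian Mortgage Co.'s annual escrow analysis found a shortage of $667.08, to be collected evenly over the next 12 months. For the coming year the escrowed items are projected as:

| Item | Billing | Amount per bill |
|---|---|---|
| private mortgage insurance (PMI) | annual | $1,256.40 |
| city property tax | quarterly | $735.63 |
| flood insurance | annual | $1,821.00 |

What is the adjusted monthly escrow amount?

$557.25

Private mortgage insurance (PMI) — $1,256.40/yr
City property tax — $735.63 × 4 = $2,942.52/yr
Flood insurance — $1,821.00/yr
Combined annual = $1,256.40 + $2,942.52 + $1,821.00 = $6,019.92
Per month = $6,019.92 / 12 = $501.66
Shortage spread = $667.08 / 12 = $55.59/mo
New monthly escrow = $501.66 + $55.59 = $557.25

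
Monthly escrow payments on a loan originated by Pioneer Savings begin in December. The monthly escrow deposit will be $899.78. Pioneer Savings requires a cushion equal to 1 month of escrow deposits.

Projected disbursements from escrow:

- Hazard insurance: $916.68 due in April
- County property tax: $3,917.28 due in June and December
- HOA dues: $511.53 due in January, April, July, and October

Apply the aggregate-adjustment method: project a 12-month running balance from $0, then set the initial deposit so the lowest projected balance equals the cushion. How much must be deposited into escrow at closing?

$4,375.62

Cushion = 1 × $899.78 = $899.78
Trial balance (start $0, +$899.78 each month, − disbursements):
  Dec: +$899.78 − $3,917.28 → -$3,017.50
  Jan: +$899.78 − $511.53 → -$2,629.25
  Feb: +$899.78 → -$1,729.47
  Mar: +$899.78 → -$829.69
  Apr: +$899.78 − $1,428.21 → -$1,358.12
  May: +$899.78 → -$458.34
  Jun: +$899.78 − $3,917.28 → -$3,475.84
  Jul: +$899.78 − $511.53 → -$3,087.59
  Aug: +$899.78 → -$2,187.81
  Sep: +$899.78 → -$1,288.03
  Oct: +$899.78 − $511.53 → -$899.78
  Nov: +$899.78 → $0.00
Lowest trial balance = -$3,475.84 (Jun)
Initial deposit = cushion − low point = $899.78 − (-$3,475.84) = $4,375.62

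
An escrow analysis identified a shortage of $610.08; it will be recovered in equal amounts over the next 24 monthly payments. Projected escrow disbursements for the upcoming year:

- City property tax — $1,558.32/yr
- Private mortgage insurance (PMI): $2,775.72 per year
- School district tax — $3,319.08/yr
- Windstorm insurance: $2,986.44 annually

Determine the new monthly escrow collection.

City property tax: $1,558.32/yr
Private mortgage insurance (PMI): $2,775.72/yr
School district tax: $3,319.08/yr
Windstorm insurance: $2,986.44/yr
Yearly total = $10,639.56
Base monthly escrow = $10,639.56 / 12 = $886.63
Monthly shortage recovery: $610.08 / 24 = $25.42
New monthly escrow = $886.63 + $25.42 = $912.05

$912.05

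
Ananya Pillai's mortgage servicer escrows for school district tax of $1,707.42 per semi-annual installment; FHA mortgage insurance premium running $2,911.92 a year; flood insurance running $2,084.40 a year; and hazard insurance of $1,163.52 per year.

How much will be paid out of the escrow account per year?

$9,574.68

School district tax — $1,707.42 × 2 = $3,414.84 annually
FHA mortgage insurance premium — $2,911.92 annually
Flood insurance — $2,084.40 annually
Hazard insurance — $1,163.52 annually
Combined annual = $9,574.68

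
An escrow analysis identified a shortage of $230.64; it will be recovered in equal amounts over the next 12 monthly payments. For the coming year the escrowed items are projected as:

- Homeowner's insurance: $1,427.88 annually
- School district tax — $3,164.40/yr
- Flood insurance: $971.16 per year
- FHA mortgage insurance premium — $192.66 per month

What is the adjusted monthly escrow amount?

Homeowner's insurance: $1,427.88
School district tax: $3,164.40
Flood insurance: $971.16
FHA mortgage insurance premium: $192.66 × 12 = $2,311.92
Total annual escrow = $1,427.88 + $3,164.40 + $971.16 + $2,311.92 = $7,875.36
Monthly escrow = $7,875.36 / 12 = $656.28
Shortage spread = $230.64 ÷ 12 = $19.22/mo
Adjusted monthly = $656.28 + $19.22 = $675.50

$675.50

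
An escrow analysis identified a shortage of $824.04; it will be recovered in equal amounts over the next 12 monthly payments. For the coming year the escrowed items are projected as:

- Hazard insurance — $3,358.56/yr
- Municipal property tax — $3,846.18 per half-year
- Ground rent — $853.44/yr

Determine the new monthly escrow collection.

Hazard insurance: $3,358.56
Municipal property tax: $3,846.18 × 2 = $7,692.36
Ground rent: $853.44
Total per year = $3,358.56 + $7,692.36 + $853.44 = $11,904.36
Monthly = $11,904.36 ÷ 12 = $992.03
Monthly shortage recovery: $824.04 ÷ 12 = $68.67
Adjusted monthly = $992.03 + $68.67 = $1,060.70

$1,060.70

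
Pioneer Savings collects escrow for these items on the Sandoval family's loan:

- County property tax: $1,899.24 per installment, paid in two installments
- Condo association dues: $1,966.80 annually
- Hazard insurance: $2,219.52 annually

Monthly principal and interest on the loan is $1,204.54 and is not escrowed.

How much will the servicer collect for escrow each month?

County property tax = $1,899.24 × 2 = $3,798.48/yr
Condo association dues = $1,966.80/yr
Hazard insurance = $2,219.52/yr
Total per year = $7,984.80
Monthly escrow = $7,984.80 ÷ 12 = $665.40

$665.40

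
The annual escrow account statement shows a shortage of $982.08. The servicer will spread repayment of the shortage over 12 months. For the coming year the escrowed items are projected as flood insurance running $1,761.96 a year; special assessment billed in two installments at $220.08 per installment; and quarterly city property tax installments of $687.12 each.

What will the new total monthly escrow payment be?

$494.39

Flood insurance — $1,761.96 per year
Special assessment — $220.08 × 2 = $440.16 per year
City property tax — $687.12 × 4 = $2,748.48 per year
Yearly total = $4,950.60
Base monthly escrow = $4,950.60 / 12 = $412.55
Shortage per month = $982.08 / 12 = $81.84
Adjusted monthly = $412.55 + $81.84 = $494.39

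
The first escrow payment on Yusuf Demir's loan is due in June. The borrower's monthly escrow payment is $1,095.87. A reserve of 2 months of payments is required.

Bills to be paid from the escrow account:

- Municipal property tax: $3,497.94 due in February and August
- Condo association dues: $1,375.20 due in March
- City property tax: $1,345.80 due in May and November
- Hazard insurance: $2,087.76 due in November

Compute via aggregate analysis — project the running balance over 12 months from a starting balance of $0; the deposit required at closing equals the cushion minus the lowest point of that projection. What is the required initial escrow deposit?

$3,037.68

Cushion = 2 × $1,095.87 = $2,191.74
Trial balance (start $0, +$1,095.87 each month, − disbursements):
  Jun: +$1,095.87 → $1,095.87
  Jul: +$1,095.87 → $2,191.74
  Aug: +$1,095.87 − $3,497.94 → -$210.33
  Sep: +$1,095.87 → $885.54
  Oct: +$1,095.87 → $1,981.41
  Nov: +$1,095.87 − $3,433.56 → -$356.28
  Dec: +$1,095.87 → $739.59
  Jan: +$1,095.87 → $1,835.46
  Feb: +$1,095.87 − $3,497.94 → -$566.61
  Mar: +$1,095.87 − $1,375.20 → -$845.94
  Apr: +$1,095.87 → $249.93
  May: +$1,095.87 − $1,345.80 → $0.00
Lowest trial balance = -$845.94 (Mar)
Initial deposit = cushion − low point = $2,191.74 − (-$845.94) = $3,037.68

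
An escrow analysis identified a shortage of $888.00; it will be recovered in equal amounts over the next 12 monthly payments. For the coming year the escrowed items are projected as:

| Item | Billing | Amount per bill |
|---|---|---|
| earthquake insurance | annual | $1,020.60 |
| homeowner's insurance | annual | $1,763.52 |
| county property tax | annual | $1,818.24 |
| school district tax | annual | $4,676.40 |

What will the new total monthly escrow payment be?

Earthquake insurance — $1,020.60 annually
Homeowner's insurance — $1,763.52 annually
County property tax — $1,818.24 annually
School district tax — $4,676.40 annually
Yearly total = $1,020.60 + $1,763.52 + $1,818.24 + $4,676.40 = $9,278.76
Monthly escrow = $9,278.76 / 12 = $773.23
Shortage per month = $888.00 / 12 = $74.00
New monthly escrow = $773.23 + $74.00 = $847.23

$847.23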